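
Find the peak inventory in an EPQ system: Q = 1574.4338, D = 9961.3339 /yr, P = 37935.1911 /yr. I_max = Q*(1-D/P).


D/P = 0.2626
1 - D/P = 0.7374
I_max = 1574.4338 * 0.7374 = 1161.0060

1161.0060 units


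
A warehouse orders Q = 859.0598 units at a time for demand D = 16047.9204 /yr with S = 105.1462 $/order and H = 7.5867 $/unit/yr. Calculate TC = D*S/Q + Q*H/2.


Ordering cost = D*S/Q = 1964.2147
Holding cost = Q*H/2 = 3258.7145
TC = 1964.2147 + 3258.7145 = 5222.9291

5222.9291 $/yr


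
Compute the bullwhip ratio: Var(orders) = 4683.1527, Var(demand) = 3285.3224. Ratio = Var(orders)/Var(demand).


BW = 4683.1527 / 3285.3224 = 1.4255

1.4255


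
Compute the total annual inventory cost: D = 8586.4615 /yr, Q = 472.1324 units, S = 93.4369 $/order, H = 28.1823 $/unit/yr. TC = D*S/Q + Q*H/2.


Ordering cost = D*S/Q = 1699.2952
Holding cost = Q*H/2 = 6652.8885
TC = 1699.2952 + 6652.8885 = 8352.1837

8352.1837 $/yr


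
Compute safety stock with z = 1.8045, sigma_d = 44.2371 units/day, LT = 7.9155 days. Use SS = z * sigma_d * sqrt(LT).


sqrt(LT) = sqrt(7.9155) = 2.8134
SS = 1.8045 * 44.2371 * 2.8134 = 224.5860

224.5860 units


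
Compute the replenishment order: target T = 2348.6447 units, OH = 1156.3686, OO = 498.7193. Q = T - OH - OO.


Inventory position = OH + OO = 1156.3686 + 498.7193 = 1655.0879
Q = 2348.6447 - 1655.0879 = 693.5568

693.5568 units


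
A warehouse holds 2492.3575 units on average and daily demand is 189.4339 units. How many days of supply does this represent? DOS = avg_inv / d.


DOS = 2492.3575 / 189.4339 = 13.1569

13.1569 days


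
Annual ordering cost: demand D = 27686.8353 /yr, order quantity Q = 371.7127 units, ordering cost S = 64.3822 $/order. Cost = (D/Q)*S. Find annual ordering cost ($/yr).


Number of orders = D/Q = 74.4845
Cost = 74.4845 * 64.3822 = 4795.4761

4795.4761 $/yr


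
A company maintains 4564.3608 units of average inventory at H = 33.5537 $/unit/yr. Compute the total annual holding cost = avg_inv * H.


Cost = 4564.3608 * 33.5537 = 153151.1930

153151.1930 $/yr


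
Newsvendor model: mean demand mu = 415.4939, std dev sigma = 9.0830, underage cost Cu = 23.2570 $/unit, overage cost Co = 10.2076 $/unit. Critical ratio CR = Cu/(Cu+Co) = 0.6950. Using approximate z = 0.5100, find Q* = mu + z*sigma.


CR = Cu/(Cu+Co) = 23.2570/(23.2570+10.2076) = 0.6950
z = 0.5100
Q* = 415.4939 + 0.5100 * 9.0830 = 420.1262

420.1262 units


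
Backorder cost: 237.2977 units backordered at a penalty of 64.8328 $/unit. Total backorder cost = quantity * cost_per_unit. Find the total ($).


Total = 237.2977 * 64.8328 = 15384.6743

15384.6743 $


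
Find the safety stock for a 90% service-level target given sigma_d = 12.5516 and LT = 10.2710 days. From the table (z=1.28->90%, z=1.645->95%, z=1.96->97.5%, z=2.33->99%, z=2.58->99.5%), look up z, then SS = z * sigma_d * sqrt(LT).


From the table, SL = 90% corresponds to z = 1.28
sqrt(LT) = sqrt(10.2710) = 3.2048
SS = 1.28 * 12.5516 * 3.2048 = 51.4891

51.4891 units


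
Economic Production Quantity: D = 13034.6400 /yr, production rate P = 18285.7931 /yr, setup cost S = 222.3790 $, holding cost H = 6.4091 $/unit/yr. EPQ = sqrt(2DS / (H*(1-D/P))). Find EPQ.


1 - D/P = 1 - 0.7128 = 0.2872
H*(1-D/P) = 1.8405
2DS = 5797260.4171
EPQ = sqrt(3149813.8097) = 1774.7715

1774.7715 units


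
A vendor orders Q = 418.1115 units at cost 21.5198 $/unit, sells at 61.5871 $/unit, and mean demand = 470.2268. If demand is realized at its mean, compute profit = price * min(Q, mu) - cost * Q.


Sales at mu = min(418.1115, 470.2268) = 418.1115
Revenue = 61.5871 * 418.1115 = 25750.2748
Total cost = 21.5198 * 418.1115 = 8997.6759
Profit = 25750.2748 - 8997.6759 = 16752.5989

16752.5989 $


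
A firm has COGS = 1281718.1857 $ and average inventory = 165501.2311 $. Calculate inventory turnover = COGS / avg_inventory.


Turnover = 1281718.1857 / 165501.2311 = 7.7445

7.7445


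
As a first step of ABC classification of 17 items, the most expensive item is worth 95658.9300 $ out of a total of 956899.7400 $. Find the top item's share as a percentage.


Top item = 95658.9300
Total = 956899.7400
Percentage = 95658.9300 / 956899.7400 * 100 = 9.9968

9.9968%


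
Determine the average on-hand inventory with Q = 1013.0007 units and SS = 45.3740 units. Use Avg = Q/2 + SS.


Q/2 = 506.5004
Avg = 506.5004 + 45.3740 = 551.8744

551.8744 units


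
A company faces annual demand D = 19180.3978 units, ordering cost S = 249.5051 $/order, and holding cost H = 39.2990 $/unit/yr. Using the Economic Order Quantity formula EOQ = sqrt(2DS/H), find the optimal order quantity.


2*D*S = 2 * 19180.3978 * 249.5051 = 9571214.1423
2*D*S/H = 243548.5418
EOQ = sqrt(243548.5418) = 493.5064

493.5064 units


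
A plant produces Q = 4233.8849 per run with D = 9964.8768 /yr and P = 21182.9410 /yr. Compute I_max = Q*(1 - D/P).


D/P = 0.4704
1 - D/P = 0.5296
I_max = 4233.8849 * 0.5296 = 2242.1812

2242.1812 units


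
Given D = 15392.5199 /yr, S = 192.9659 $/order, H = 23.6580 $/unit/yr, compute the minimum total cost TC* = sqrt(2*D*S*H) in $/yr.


2*D*S*H = 140539471.5613
TC* = sqrt(140539471.5613) = 11854.9345

11854.9345 $/yr


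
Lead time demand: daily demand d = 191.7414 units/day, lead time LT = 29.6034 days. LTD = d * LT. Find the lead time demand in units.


LTD = 191.7414 * 29.6034 = 5676.1974

5676.1974 units


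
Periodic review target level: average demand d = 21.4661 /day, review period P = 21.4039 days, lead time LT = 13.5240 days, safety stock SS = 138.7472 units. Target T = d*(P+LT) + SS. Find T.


P + LT = 34.9279
d*(P+LT) = 21.4661 * 34.9279 = 749.7658
T = 749.7658 + 138.7472 = 888.5130

888.5130 units


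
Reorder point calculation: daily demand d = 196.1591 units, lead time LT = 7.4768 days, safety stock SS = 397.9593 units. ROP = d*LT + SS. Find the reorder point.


d*LT = 196.1591 * 7.4768 = 1466.6424
ROP = 1466.6424 + 397.9593 = 1864.6017

1864.6017 units


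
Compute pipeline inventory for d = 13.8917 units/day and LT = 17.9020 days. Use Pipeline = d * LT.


Pipeline = 13.8917 * 17.9020 = 248.6892

248.6892 units


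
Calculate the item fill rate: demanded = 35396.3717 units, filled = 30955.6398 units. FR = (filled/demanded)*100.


FR = 30955.6398 / 35396.3717 * 100 = 87.4543

87.4543%


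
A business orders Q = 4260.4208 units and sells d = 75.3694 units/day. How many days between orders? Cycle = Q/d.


Cycle = 4260.4208 / 75.3694 = 56.5272

56.5272 days


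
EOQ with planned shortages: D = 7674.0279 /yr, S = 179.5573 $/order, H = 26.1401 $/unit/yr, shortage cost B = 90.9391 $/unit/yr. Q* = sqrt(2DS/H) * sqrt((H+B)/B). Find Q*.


sqrt(2DS/H) = 324.6942
sqrt((H+B)/B) = 1.1347
Q* = 324.6942 * 1.1347 = 368.4166

368.4166 units


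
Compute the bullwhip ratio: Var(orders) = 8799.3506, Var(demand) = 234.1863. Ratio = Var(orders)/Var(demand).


BW = 8799.3506 / 234.1863 = 37.5741

37.5741


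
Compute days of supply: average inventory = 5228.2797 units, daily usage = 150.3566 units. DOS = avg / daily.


DOS = 5228.2797 / 150.3566 = 34.7725

34.7725 days


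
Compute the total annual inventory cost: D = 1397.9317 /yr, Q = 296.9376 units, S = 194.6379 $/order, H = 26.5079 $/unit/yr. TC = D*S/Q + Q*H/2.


Ordering cost = D*S/Q = 916.3221
Holding cost = Q*H/2 = 3935.5961
TC = 916.3221 + 3935.5961 = 4851.9182

4851.9182 $/yr


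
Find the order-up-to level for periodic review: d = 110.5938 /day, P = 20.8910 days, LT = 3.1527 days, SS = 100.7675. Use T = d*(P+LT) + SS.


P + LT = 24.0437
d*(P+LT) = 110.5938 * 24.0437 = 2659.0841
T = 2659.0841 + 100.7675 = 2759.8516

2759.8516 units


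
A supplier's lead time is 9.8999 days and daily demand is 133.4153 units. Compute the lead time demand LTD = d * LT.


LTD = 133.4153 * 9.8999 = 1320.7981

1320.7981 units


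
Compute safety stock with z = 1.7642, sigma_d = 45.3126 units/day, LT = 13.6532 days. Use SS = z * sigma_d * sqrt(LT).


sqrt(LT) = sqrt(13.6532) = 3.6950
SS = 1.7642 * 45.3126 * 3.6950 = 295.3820

295.3820 units


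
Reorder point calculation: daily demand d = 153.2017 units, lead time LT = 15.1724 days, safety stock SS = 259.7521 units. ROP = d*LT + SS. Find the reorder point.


d*LT = 153.2017 * 15.1724 = 2324.4375
ROP = 2324.4375 + 259.7521 = 2584.1896

2584.1896 units


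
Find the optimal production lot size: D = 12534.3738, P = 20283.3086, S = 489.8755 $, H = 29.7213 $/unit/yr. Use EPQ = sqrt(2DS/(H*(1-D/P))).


1 - D/P = 1 - 0.6180 = 0.3820
H*(1-D/P) = 11.3546
2DS = 12280565.2649
EPQ = sqrt(1081551.8578) = 1039.9769

1039.9769 units


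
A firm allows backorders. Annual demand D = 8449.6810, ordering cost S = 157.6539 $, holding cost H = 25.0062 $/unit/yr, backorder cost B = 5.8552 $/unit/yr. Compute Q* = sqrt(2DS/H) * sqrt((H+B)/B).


sqrt(2DS/H) = 326.4102
sqrt((H+B)/B) = 2.2958
Q* = 326.4102 * 2.2958 = 749.3774

749.3774 units


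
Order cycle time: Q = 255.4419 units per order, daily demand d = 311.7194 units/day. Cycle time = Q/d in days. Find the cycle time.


Cycle = 255.4419 / 311.7194 = 0.8195

0.8195 days


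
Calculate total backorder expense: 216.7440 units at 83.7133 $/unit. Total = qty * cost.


Total = 216.7440 * 83.7133 = 18144.3555

18144.3555 $


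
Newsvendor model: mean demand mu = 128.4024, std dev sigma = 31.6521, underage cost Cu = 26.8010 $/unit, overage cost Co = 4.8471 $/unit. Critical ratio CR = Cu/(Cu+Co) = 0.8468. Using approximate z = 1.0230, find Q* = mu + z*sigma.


CR = Cu/(Cu+Co) = 26.8010/(26.8010+4.8471) = 0.8468
z = 1.0230
Q* = 128.4024 + 1.0230 * 31.6521 = 160.7825

160.7825 units


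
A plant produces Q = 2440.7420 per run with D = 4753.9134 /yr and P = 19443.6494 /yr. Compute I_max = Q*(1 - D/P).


D/P = 0.2445
1 - D/P = 0.7555
I_max = 2440.7420 * 0.7555 = 1843.9880

1843.9880 units


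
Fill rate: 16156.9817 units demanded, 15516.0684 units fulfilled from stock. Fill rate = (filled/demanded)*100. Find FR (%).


FR = 15516.0684 / 16156.9817 * 100 = 96.0332

96.0332%


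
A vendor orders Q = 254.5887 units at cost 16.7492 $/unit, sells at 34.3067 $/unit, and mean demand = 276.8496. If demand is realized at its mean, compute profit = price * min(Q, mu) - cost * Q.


Sales at mu = min(254.5887, 276.8496) = 254.5887
Revenue = 34.3067 * 254.5887 = 8734.0982
Total cost = 16.7492 * 254.5887 = 4264.1571
Profit = 8734.0982 - 4264.1571 = 4469.9411

4469.9411 $


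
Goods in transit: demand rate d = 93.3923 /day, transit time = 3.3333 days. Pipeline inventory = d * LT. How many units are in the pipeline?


Pipeline = 93.3923 * 3.3333 = 311.3046

311.3046 units


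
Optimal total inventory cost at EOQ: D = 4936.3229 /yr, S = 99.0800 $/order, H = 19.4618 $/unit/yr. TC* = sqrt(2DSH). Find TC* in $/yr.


2*D*S*H = 19037177.5017
TC* = sqrt(19037177.5017) = 4363.1614

4363.1614 $/yr


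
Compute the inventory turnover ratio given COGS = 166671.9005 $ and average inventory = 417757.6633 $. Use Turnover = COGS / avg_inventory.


Turnover = 166671.9005 / 417757.6633 = 0.3990

0.3990


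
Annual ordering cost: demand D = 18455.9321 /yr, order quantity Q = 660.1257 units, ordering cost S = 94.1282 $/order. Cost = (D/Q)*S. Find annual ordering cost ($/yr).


Number of orders = D/Q = 27.9582
Cost = 27.9582 * 94.1282 = 2631.6559

2631.6559 $/yr


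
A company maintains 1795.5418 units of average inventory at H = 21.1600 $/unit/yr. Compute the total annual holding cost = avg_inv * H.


Cost = 1795.5418 * 21.1600 = 37993.6645

37993.6645 $/yr


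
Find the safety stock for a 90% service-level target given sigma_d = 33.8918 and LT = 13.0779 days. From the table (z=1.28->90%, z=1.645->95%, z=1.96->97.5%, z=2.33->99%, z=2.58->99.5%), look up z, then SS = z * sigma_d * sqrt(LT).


From the table, SL = 90% corresponds to z = 1.28
sqrt(LT) = sqrt(13.0779) = 3.6163
SS = 1.28 * 33.8918 * 3.6163 = 156.8822

156.8822 units


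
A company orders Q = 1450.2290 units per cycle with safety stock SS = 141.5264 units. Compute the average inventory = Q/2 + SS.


Q/2 = 725.1145
Avg = 725.1145 + 141.5264 = 866.6409

866.6409 units


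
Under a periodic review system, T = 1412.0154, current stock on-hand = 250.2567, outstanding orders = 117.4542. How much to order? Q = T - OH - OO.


Inventory position = OH + OO = 250.2567 + 117.4542 = 367.7109
Q = 1412.0154 - 367.7109 = 1044.3045

1044.3045 units


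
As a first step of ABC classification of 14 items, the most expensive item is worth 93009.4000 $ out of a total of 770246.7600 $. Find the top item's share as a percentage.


Top item = 93009.4000
Total = 770246.7600
Percentage = 93009.4000 / 770246.7600 * 100 = 12.0753

12.0753%


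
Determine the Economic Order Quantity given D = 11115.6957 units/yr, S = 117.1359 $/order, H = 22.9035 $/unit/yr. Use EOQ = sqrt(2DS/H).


2*D*S = 2 * 11115.6957 * 117.1359 = 2604094.0399
2*D*S/H = 113698.5194
EOQ = sqrt(113698.5194) = 337.1921

337.1921 units


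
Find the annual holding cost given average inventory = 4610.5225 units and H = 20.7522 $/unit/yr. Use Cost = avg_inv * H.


Cost = 4610.5225 * 20.7522 = 95678.4850

95678.4850 $/yr


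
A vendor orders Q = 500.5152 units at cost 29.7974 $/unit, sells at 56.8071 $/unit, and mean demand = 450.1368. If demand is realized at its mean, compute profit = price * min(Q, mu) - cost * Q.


Sales at mu = min(500.5152, 450.1368) = 450.1368
Revenue = 56.8071 * 450.1368 = 25570.9662
Total cost = 29.7974 * 500.5152 = 14914.0516
Profit = 25570.9662 - 14914.0516 = 10656.9146

10656.9146 $


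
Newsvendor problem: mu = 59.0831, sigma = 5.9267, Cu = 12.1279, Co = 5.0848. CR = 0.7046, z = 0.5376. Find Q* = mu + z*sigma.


CR = Cu/(Cu+Co) = 12.1279/(12.1279+5.0848) = 0.7046
z = 0.5376
Q* = 59.0831 + 0.5376 * 5.9267 = 62.2693

62.2693 units


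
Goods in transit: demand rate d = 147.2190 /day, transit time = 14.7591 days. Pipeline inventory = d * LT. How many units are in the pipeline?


Pipeline = 147.2190 * 14.7591 = 2172.8199

2172.8199 units


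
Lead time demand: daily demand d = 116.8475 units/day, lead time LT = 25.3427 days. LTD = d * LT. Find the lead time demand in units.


LTD = 116.8475 * 25.3427 = 2961.2311

2961.2311 units


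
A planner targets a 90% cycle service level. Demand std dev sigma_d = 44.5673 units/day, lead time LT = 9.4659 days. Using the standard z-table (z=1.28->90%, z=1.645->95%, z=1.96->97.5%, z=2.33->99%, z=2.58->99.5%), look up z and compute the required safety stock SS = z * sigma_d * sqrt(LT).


From the table, SL = 90% corresponds to z = 1.28
sqrt(LT) = sqrt(9.4659) = 3.0767
SS = 1.28 * 44.5673 * 3.0767 = 175.5122

175.5122 units


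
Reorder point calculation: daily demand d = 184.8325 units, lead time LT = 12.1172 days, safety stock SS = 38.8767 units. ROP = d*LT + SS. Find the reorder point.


d*LT = 184.8325 * 12.1172 = 2239.6524
ROP = 2239.6524 + 38.8767 = 2278.5291

2278.5291 units


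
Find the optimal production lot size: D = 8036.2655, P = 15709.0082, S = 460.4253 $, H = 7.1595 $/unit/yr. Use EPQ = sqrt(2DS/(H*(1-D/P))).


1 - D/P = 1 - 0.5116 = 0.4884
H*(1-D/P) = 3.4969
2DS = 7400199.9074
EPQ = sqrt(2116210.6229) = 1454.7201

1454.7201 units


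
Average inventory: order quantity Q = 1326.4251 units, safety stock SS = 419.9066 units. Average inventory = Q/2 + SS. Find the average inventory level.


Q/2 = 663.2125
Avg = 663.2125 + 419.9066 = 1083.1191

1083.1191 units


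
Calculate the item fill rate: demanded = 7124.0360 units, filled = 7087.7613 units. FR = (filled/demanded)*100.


FR = 7087.7613 / 7124.0360 * 100 = 99.4908

99.4908%


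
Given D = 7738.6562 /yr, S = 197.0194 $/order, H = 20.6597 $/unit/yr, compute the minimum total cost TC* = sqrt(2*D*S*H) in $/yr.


2*D*S*H = 62998259.5837
TC* = sqrt(62998259.5837) = 7937.1443

7937.1443 $/yr


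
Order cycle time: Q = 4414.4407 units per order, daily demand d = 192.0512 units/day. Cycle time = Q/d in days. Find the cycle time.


Cycle = 4414.4407 / 192.0512 = 22.9857

22.9857 days


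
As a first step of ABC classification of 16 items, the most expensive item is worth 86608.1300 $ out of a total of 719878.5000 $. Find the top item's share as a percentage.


Top item = 86608.1300
Total = 719878.5000
Percentage = 86608.1300 / 719878.5000 * 100 = 12.0309

12.0309%


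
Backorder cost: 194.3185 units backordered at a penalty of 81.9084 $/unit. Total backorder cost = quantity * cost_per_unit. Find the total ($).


Total = 194.3185 * 81.9084 = 15916.3174

15916.3174 $


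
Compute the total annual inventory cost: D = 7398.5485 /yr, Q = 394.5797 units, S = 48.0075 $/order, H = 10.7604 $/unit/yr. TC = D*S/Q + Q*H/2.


Ordering cost = D*S/Q = 900.1624
Holding cost = Q*H/2 = 2122.9177
TC = 900.1624 + 2122.9177 = 3023.0801

3023.0801 $/yr


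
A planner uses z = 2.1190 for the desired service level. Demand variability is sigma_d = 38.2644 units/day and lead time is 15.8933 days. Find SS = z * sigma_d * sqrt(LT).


sqrt(LT) = sqrt(15.8933) = 3.9866
SS = 2.1190 * 38.2644 * 3.9866 = 323.2458

323.2458 units


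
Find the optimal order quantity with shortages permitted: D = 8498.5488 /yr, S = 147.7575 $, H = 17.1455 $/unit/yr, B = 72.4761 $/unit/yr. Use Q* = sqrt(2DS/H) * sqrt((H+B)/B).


sqrt(2DS/H) = 382.7252
sqrt((H+B)/B) = 1.1120
Q* = 382.7252 * 1.1120 = 425.5945

425.5945 units


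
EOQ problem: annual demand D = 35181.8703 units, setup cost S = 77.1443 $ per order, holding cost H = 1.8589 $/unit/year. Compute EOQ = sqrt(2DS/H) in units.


2*D*S = 2 * 35181.8703 * 77.1443 = 5428161.5140
2*D*S/H = 2920093.3423
EOQ = sqrt(2920093.3423) = 1708.8281

1708.8281 units


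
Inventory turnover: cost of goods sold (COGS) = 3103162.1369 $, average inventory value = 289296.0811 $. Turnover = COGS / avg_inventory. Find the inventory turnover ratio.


Turnover = 3103162.1369 / 289296.0811 = 10.7266

10.7266


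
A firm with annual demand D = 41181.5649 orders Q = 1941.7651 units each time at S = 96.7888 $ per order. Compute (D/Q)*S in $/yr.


Number of orders = D/Q = 21.2083
Cost = 21.2083 * 96.7888 = 2052.7273

2052.7273 $/yr


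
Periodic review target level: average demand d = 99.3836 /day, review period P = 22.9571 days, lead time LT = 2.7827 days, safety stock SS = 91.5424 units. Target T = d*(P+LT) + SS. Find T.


P + LT = 25.7398
d*(P+LT) = 99.3836 * 25.7398 = 2558.1140
T = 2558.1140 + 91.5424 = 2649.6564

2649.6564 units


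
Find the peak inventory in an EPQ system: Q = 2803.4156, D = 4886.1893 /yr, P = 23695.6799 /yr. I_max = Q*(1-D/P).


D/P = 0.2062
1 - D/P = 0.7938
I_max = 2803.4156 * 0.7938 = 2225.3347

2225.3347 units


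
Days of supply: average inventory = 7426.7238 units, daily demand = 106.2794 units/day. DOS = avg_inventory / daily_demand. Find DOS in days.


DOS = 7426.7238 / 106.2794 = 69.8792

69.8792 days


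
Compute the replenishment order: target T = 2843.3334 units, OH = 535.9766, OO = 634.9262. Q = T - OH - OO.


Inventory position = OH + OO = 535.9766 + 634.9262 = 1170.9028
Q = 2843.3334 - 1170.9028 = 1672.4306

1672.4306 units


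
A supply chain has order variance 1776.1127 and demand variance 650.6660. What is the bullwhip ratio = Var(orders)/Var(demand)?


BW = 1776.1127 / 650.6660 = 2.7297

2.7297


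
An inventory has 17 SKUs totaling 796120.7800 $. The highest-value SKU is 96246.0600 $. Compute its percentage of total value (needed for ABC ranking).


Top item = 96246.0600
Total = 796120.7800
Percentage = 96246.0600 / 796120.7800 * 100 = 12.0894

12.0894%


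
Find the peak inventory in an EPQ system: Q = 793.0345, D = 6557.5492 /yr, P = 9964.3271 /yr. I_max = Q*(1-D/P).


D/P = 0.6581
1 - D/P = 0.3419
I_max = 793.0345 * 0.3419 = 271.1365

271.1365 units


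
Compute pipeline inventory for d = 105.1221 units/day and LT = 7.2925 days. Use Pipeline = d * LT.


Pipeline = 105.1221 * 7.2925 = 766.6029

766.6029 units


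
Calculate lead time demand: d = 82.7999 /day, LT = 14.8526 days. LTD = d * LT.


LTD = 82.7999 * 14.8526 = 1229.7938

1229.7938 units


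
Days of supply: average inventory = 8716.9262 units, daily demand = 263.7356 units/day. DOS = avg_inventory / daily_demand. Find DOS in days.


DOS = 8716.9262 / 263.7356 = 33.0518

33.0518 days


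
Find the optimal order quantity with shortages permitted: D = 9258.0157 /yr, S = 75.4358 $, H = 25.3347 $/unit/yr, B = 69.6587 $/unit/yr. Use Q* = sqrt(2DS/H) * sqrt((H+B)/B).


sqrt(2DS/H) = 234.8036
sqrt((H+B)/B) = 1.1678
Q* = 234.8036 * 1.1678 = 274.1977

274.1977 units


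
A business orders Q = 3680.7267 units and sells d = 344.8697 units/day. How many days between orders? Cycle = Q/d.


Cycle = 3680.7267 / 344.8697 = 10.6728

10.6728 days


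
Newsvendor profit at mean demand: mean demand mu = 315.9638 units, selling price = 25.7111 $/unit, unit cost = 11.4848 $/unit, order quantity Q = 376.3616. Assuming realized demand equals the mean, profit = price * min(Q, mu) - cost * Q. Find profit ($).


Sales at mu = min(376.3616, 315.9638) = 315.9638
Revenue = 25.7111 * 315.9638 = 8123.7769
Total cost = 11.4848 * 376.3616 = 4322.4377
Profit = 8123.7769 - 4322.4377 = 3801.3392

3801.3392 $


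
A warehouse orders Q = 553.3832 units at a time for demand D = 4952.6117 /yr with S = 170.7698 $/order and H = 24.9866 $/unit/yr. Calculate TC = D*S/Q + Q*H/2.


Ordering cost = D*S/Q = 1528.3379
Holding cost = Q*H/2 = 6913.5823
TC = 1528.3379 + 6913.5823 = 8441.9202

8441.9202 $/yr


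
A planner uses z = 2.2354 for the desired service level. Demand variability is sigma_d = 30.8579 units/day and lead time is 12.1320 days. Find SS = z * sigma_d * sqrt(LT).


sqrt(LT) = sqrt(12.1320) = 3.4831
SS = 2.2354 * 30.8579 * 3.4831 = 240.2635

240.2635 units


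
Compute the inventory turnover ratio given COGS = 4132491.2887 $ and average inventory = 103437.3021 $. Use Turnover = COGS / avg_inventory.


Turnover = 4132491.2887 / 103437.3021 = 39.9517

39.9517


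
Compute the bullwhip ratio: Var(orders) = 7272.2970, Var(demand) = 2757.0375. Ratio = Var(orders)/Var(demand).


BW = 7272.2970 / 2757.0375 = 2.6377

2.6377


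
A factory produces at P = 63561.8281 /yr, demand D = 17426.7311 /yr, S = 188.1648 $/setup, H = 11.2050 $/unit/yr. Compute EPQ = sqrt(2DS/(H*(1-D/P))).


1 - D/P = 1 - 0.2742 = 0.7258
H*(1-D/P) = 8.1329
2DS = 6558194.7442
EPQ = sqrt(806375.6209) = 897.9842

897.9842 units


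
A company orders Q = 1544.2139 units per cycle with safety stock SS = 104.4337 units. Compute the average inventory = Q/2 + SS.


Q/2 = 772.1069
Avg = 772.1069 + 104.4337 = 876.5407

876.5407 units


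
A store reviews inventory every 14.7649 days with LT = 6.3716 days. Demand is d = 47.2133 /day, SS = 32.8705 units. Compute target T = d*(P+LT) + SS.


P + LT = 21.1365
d*(P+LT) = 47.2133 * 21.1365 = 997.9239
T = 997.9239 + 32.8705 = 1030.7944

1030.7944 units


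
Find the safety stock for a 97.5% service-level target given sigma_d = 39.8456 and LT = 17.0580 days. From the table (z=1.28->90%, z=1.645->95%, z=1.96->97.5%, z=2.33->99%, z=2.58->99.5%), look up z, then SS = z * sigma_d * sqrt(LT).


From the table, SL = 97.5% corresponds to z = 1.96
sqrt(LT) = sqrt(17.0580) = 4.1301
SS = 1.96 * 39.8456 * 4.1301 = 322.5526

322.5526 units


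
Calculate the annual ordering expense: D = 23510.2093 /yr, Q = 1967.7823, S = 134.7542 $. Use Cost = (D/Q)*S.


Number of orders = D/Q = 11.9476
Cost = 11.9476 * 134.7542 = 1609.9847

1609.9847 $/yr


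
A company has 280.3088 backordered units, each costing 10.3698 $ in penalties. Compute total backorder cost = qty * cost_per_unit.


Total = 280.3088 * 10.3698 = 2906.7462

2906.7462 $


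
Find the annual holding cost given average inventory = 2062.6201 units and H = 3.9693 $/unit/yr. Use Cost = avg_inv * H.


Cost = 2062.6201 * 3.9693 = 8187.1580

8187.1580 $/yr


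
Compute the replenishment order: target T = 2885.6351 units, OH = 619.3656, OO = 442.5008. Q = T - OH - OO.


Inventory position = OH + OO = 619.3656 + 442.5008 = 1061.8664
Q = 2885.6351 - 1061.8664 = 1823.7687

1823.7687 units


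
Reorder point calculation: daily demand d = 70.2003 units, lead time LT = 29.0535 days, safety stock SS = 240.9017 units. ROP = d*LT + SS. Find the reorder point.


d*LT = 70.2003 * 29.0535 = 2039.5644
ROP = 2039.5644 + 240.9017 = 2280.4661

2280.4661 units


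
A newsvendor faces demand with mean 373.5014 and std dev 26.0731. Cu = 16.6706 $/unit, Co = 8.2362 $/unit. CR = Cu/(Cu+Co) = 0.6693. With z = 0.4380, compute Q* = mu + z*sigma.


CR = Cu/(Cu+Co) = 16.6706/(16.6706+8.2362) = 0.6693
z = 0.4380
Q* = 373.5014 + 0.4380 * 26.0731 = 384.9214

384.9214 units


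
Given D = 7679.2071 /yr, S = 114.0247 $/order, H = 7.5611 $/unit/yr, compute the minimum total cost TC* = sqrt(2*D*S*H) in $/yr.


2*D*S*H = 13241289.9640
TC* = sqrt(13241289.9640) = 3638.8583

3638.8583 $/yr


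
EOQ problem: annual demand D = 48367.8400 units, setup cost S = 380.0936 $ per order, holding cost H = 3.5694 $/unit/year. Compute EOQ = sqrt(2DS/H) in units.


2*D*S = 2 * 48367.8400 * 380.0936 = 36768612.8596
2*D*S/H = 10301062.6043
EOQ = sqrt(10301062.6043) = 3209.5269

3209.5269 units


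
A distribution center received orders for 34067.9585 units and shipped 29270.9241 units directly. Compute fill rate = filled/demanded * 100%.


FR = 29270.9241 / 34067.9585 * 100 = 85.9192

85.9192%


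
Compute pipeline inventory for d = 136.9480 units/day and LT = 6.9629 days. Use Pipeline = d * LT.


Pipeline = 136.9480 * 6.9629 = 953.5552

953.5552 units


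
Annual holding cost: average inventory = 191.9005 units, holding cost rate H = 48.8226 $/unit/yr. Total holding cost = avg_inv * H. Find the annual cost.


Cost = 191.9005 * 48.8226 = 9369.0814

9369.0814 $/yr


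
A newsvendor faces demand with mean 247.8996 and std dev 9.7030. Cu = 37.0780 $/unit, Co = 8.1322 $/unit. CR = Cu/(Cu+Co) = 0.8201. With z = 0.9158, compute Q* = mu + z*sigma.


CR = Cu/(Cu+Co) = 37.0780/(37.0780+8.1322) = 0.8201
z = 0.9158
Q* = 247.8996 + 0.9158 * 9.7030 = 256.7856

256.7856 units


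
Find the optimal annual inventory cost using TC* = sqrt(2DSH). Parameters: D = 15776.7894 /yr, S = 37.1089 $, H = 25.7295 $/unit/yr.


2*D*S*H = 30127150.1272
TC* = sqrt(30127150.1272) = 5488.8205

5488.8205 $/yr


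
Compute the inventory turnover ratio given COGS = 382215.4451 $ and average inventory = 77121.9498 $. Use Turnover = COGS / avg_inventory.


Turnover = 382215.4451 / 77121.9498 = 4.9560

4.9560


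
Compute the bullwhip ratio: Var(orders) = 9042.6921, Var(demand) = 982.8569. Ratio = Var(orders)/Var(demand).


BW = 9042.6921 / 982.8569 = 9.2004

9.2004


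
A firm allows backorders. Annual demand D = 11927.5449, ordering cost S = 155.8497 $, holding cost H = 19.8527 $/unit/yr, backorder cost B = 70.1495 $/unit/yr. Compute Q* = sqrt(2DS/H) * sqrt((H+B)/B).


sqrt(2DS/H) = 432.7467
sqrt((H+B)/B) = 1.1327
Q* = 432.7467 * 1.1327 = 490.1714

490.1714 units


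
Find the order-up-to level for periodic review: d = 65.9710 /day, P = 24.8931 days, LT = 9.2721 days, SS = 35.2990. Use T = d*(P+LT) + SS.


P + LT = 34.1652
d*(P+LT) = 65.9710 * 34.1652 = 2253.9124
T = 2253.9124 + 35.2990 = 2289.2114

2289.2114 units


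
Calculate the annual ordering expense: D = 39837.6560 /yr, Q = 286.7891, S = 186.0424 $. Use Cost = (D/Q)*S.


Number of orders = D/Q = 138.9092
Cost = 138.9092 * 186.0424 = 25843.0084

25843.0084 $/yr


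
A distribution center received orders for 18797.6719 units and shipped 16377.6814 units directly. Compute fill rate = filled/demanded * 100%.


FR = 16377.6814 / 18797.6719 * 100 = 87.1261

87.1261%


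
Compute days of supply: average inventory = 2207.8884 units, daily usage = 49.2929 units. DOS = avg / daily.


DOS = 2207.8884 / 49.2929 = 44.7912

44.7912 days


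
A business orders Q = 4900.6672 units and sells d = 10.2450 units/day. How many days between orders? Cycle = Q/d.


Cycle = 4900.6672 / 10.2450 = 478.3472

478.3472 days


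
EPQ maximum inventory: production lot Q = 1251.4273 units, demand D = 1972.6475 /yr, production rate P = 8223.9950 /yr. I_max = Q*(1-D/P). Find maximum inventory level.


D/P = 0.2399
1 - D/P = 0.7601
I_max = 1251.4273 * 0.7601 = 951.2539

951.2539 units


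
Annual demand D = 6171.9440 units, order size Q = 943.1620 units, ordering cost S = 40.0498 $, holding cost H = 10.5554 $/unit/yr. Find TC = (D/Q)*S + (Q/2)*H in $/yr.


Ordering cost = D*S/Q = 262.0813
Holding cost = Q*H/2 = 4977.7261
TC = 262.0813 + 4977.7261 = 5239.8074

5239.8074 $/yr


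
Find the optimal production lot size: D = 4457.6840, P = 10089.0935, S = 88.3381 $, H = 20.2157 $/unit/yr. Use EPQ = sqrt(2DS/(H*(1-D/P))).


1 - D/P = 1 - 0.4418 = 0.5582
H*(1-D/P) = 11.2838
2DS = 787566.6699
EPQ = sqrt(69796.4899) = 264.1903

264.1903 units


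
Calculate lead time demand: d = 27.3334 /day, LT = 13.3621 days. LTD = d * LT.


LTD = 27.3334 * 13.3621 = 365.2316

365.2316 units


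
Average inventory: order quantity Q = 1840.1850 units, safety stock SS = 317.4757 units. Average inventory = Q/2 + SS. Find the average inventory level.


Q/2 = 920.0925
Avg = 920.0925 + 317.4757 = 1237.5682

1237.5682 units


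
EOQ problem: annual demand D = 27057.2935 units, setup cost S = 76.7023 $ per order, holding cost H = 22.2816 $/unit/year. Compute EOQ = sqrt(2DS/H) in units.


2*D*S = 2 * 27057.2935 * 76.7023 = 4150713.2865
2*D*S/H = 186284.3461
EOQ = sqrt(186284.3461) = 431.6067

431.6067 units


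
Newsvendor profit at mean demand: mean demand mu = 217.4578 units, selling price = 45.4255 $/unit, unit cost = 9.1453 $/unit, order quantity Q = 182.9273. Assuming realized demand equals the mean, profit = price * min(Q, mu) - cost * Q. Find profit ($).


Sales at mu = min(182.9273, 217.4578) = 182.9273
Revenue = 45.4255 * 182.9273 = 8309.5641
Total cost = 9.1453 * 182.9273 = 1672.9250
Profit = 8309.5641 - 1672.9250 = 6636.6390

6636.6390 $


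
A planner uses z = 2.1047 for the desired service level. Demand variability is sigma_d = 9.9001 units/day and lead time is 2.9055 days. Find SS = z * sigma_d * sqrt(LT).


sqrt(LT) = sqrt(2.9055) = 1.7046
SS = 2.1047 * 9.9001 * 1.7046 = 35.5173

35.5173 units


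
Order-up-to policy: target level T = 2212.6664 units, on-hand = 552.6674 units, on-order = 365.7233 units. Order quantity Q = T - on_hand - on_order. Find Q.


Inventory position = OH + OO = 552.6674 + 365.7233 = 918.3907
Q = 2212.6664 - 918.3907 = 1294.2757

1294.2757 units


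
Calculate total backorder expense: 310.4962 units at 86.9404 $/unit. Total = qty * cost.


Total = 310.4962 * 86.9404 = 26994.6638

26994.6638 $


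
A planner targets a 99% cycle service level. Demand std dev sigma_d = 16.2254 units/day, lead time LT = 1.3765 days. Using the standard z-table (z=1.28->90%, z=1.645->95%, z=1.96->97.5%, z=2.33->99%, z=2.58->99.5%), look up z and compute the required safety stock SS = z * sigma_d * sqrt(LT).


From the table, SL = 99% corresponds to z = 2.33
sqrt(LT) = sqrt(1.3765) = 1.1732
SS = 2.33 * 16.2254 * 1.1732 = 44.3547

44.3547 units


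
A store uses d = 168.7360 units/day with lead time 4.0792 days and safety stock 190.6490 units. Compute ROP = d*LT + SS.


d*LT = 168.7360 * 4.0792 = 688.3079
ROP = 688.3079 + 190.6490 = 878.9569

878.9569 units


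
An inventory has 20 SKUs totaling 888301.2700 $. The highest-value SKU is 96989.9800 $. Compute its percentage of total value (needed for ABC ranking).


Top item = 96989.9800
Total = 888301.2700
Percentage = 96989.9800 / 888301.2700 * 100 = 10.9186

10.9186%


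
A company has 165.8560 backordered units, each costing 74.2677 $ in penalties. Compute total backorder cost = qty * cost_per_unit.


Total = 165.8560 * 74.2677 = 12317.7437

12317.7437 $


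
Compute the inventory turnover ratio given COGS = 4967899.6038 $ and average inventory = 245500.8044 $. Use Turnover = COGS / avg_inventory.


Turnover = 4967899.6038 / 245500.8044 = 20.2358

20.2358


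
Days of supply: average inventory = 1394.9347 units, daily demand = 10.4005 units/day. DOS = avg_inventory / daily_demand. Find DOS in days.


DOS = 1394.9347 / 10.4005 = 134.1219

134.1219 days


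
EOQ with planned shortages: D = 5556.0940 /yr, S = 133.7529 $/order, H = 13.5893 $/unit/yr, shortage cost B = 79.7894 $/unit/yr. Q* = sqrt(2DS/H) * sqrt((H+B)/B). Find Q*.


sqrt(2DS/H) = 330.7142
sqrt((H+B)/B) = 1.0818
Q* = 330.7142 * 1.0818 = 357.7702

357.7702 units


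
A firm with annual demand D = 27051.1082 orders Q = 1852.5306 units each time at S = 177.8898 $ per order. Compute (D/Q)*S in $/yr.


Number of orders = D/Q = 14.6022
Cost = 14.6022 * 177.8898 = 2597.5907

2597.5907 $/yr


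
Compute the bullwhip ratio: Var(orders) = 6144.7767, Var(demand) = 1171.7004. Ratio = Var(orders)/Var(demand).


BW = 6144.7767 / 1171.7004 = 5.2443

5.2443


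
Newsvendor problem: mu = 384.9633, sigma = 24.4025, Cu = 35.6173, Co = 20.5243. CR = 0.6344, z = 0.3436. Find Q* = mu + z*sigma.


CR = Cu/(Cu+Co) = 35.6173/(35.6173+20.5243) = 0.6344
z = 0.3436
Q* = 384.9633 + 0.3436 * 24.4025 = 393.3480

393.3480 units


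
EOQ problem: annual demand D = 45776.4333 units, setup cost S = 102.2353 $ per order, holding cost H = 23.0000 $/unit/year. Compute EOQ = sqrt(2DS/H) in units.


2*D*S = 2 * 45776.4333 * 102.2353 = 9359934.7827
2*D*S/H = 406953.6862
EOQ = sqrt(406953.6862) = 637.9292

637.9292 units


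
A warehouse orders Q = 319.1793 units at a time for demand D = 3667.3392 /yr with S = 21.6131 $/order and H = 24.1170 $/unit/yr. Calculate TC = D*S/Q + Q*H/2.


Ordering cost = D*S/Q = 248.3324
Holding cost = Q*H/2 = 3848.8236
TC = 248.3324 + 3848.8236 = 4097.1560

4097.1560 $/yr


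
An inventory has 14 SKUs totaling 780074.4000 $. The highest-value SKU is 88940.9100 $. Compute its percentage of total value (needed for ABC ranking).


Top item = 88940.9100
Total = 780074.4000
Percentage = 88940.9100 / 780074.4000 * 100 = 11.4016

11.4016%


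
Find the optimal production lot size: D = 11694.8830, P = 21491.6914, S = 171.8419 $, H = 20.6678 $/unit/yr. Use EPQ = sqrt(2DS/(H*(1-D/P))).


1 - D/P = 1 - 0.5442 = 0.4558
H*(1-D/P) = 9.4212
2DS = 4019341.8300
EPQ = sqrt(426625.3662) = 653.1656

653.1656 units


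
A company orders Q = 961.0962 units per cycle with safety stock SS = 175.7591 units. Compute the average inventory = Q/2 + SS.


Q/2 = 480.5481
Avg = 480.5481 + 175.7591 = 656.3072

656.3072 units


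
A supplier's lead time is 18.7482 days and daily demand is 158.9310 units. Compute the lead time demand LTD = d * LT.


LTD = 158.9310 * 18.7482 = 2979.6702

2979.6702 units


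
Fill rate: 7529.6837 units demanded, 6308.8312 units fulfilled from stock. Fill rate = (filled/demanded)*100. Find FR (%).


FR = 6308.8312 / 7529.6837 * 100 = 83.7861

83.7861%


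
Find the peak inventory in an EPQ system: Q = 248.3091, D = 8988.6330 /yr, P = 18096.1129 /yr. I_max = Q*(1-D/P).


D/P = 0.4967
1 - D/P = 0.5033
I_max = 248.3091 * 0.5033 = 124.9699

124.9699 units


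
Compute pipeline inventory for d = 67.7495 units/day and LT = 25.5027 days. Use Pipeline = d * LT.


Pipeline = 67.7495 * 25.5027 = 1727.7952

1727.7952 units


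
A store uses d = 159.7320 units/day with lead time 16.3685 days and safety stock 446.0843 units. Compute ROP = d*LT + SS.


d*LT = 159.7320 * 16.3685 = 2614.5732
ROP = 2614.5732 + 446.0843 = 3060.6575

3060.6575 units


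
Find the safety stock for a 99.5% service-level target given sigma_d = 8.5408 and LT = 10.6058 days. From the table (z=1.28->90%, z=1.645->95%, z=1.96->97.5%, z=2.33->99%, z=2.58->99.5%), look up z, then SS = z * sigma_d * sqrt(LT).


From the table, SL = 99.5% corresponds to z = 2.58
sqrt(LT) = sqrt(10.6058) = 3.2567
SS = 2.58 * 8.5408 * 3.2567 = 71.7612

71.7612 units


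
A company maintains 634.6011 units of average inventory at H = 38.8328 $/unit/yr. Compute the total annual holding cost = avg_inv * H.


Cost = 634.6011 * 38.8328 = 24643.3376

24643.3376 $/yr


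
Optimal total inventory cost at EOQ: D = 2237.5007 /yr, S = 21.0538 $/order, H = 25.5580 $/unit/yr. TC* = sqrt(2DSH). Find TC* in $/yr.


2*D*S*H = 2407967.0196
TC* = sqrt(2407967.0196) = 1551.7626

1551.7626 $/yr


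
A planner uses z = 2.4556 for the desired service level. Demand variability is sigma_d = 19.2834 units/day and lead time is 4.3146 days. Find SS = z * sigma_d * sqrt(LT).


sqrt(LT) = sqrt(4.3146) = 2.0772
SS = 2.4556 * 19.2834 * 2.0772 = 98.3584

98.3584 units


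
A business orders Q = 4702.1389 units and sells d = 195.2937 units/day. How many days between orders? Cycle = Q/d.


Cycle = 4702.1389 / 195.2937 = 24.0773

24.0773 days


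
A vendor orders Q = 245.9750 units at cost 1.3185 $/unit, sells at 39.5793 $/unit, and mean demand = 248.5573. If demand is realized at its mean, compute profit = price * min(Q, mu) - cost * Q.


Sales at mu = min(245.9750, 248.5573) = 245.9750
Revenue = 39.5793 * 245.9750 = 9735.5183
Total cost = 1.3185 * 245.9750 = 324.3180
Profit = 9735.5183 - 324.3180 = 9411.2003

9411.2003 $


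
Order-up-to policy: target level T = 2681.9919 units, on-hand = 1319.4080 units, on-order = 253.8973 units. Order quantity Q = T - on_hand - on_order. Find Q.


Inventory position = OH + OO = 1319.4080 + 253.8973 = 1573.3053
Q = 2681.9919 - 1573.3053 = 1108.6866

1108.6866 units


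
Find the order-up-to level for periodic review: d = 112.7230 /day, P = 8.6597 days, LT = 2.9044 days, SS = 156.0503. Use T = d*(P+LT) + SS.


P + LT = 11.5641
d*(P+LT) = 112.7230 * 11.5641 = 1303.5400
T = 1303.5400 + 156.0503 = 1459.5903

1459.5903 units


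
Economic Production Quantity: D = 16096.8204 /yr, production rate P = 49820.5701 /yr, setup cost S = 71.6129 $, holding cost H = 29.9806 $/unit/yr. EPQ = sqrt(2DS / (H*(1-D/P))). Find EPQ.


1 - D/P = 1 - 0.3231 = 0.6769
H*(1-D/P) = 20.2940
2DS = 2305479.9792
EPQ = sqrt(113604.0647) = 337.0520

337.0520 units


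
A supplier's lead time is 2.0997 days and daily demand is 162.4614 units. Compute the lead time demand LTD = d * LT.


LTD = 162.4614 * 2.0997 = 341.1202

341.1202 units


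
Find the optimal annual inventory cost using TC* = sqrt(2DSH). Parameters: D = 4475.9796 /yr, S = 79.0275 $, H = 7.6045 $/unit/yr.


2*D*S*H = 5379810.7925
TC* = sqrt(5379810.7925) = 2319.4419

2319.4419 $/yr


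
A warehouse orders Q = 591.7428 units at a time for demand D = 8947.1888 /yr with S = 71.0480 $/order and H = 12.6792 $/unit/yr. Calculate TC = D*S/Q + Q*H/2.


Ordering cost = D*S/Q = 1074.2503
Holding cost = Q*H/2 = 3751.4127
TC = 1074.2503 + 3751.4127 = 4825.6629

4825.6629 $/yr


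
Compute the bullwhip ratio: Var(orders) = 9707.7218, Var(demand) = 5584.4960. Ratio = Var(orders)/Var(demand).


BW = 9707.7218 / 5584.4960 = 1.7383

1.7383


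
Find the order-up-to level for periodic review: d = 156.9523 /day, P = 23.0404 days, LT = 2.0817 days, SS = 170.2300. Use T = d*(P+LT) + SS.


P + LT = 25.1221
d*(P+LT) = 156.9523 * 25.1221 = 3942.9714
T = 3942.9714 + 170.2300 = 4113.2014

4113.2014 units


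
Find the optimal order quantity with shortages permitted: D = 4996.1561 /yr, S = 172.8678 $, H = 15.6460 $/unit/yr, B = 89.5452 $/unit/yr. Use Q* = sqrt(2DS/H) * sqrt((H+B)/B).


sqrt(2DS/H) = 332.2679
sqrt((H+B)/B) = 1.0838
Q* = 332.2679 * 1.0838 = 360.1280

360.1280 units


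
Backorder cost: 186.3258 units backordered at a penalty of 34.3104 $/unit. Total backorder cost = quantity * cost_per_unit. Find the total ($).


Total = 186.3258 * 34.3104 = 6392.9127

6392.9127 $
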